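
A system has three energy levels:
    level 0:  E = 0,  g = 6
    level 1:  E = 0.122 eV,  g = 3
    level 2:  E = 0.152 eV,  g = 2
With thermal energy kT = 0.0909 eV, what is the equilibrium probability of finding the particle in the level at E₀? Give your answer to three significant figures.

Eᵢ/kT = 0, 1.3421, 1.6722.
Z = Σ gᵢe^(−Eᵢ/kT) = 6·e^(−0) + 3·e^(−1.3421) + 2·e^(−1.6722) = 6.0000 + 0.78389 + 0.37567 = 7.1596.
P₀ = g₀ e^(−E₀/kT) / Z = 6.0000/7.1596 = 0.838.

0.838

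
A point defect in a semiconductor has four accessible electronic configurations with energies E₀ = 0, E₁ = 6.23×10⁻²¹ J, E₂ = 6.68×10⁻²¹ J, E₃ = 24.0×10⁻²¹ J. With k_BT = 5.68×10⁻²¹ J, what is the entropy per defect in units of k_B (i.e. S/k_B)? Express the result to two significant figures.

Eᵢ/kT = 0, 1.097, 1.176, 4.225.
Z = Σ e^(−Eᵢ/kT) = e^(−0) + e^(−1.097) + e^(−1.176) + e^(−4.225) = 1.000 + 0.3339 + 0.3085 + 0.01463 = 1.657.
⟨E⟩ = Σ EᵢPᵢ = 2.711 ×10⁻²¹ J.
S/k_B = ln Z + ⟨E⟩/kT = ln(1.657) + 2.711/5.68 = 0.5050 + 0.4773 = 0.98.

0.98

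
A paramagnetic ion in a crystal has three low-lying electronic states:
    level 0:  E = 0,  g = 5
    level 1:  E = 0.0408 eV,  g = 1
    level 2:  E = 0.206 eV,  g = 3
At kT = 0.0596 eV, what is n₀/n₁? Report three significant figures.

9.91

n₀/n₁ = (g₀/g₁) exp[−(E₀−E₁)/kT] = (5/1) × exp(−(-0.0408 eV)/(0.0596 eV)) = (5/1) × exp(0.68456) = 9.91.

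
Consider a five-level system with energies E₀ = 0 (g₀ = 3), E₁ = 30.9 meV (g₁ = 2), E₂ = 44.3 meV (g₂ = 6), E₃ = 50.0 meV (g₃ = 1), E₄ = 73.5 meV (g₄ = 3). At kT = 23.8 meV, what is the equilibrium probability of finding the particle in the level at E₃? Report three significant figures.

0.0258

Eᵢ/kT = 0, 1.2983, 1.8613, 2.1008, 3.0882.
Z = Σ gᵢe^(−Eᵢ/kT) = 3·e^(−0) + 2·e^(−1.2983) + 6·e^(−1.8613) + 1·e^(−2.1008) + 3·e^(−3.0882) = 3.0000 + 0.54599 + 0.93282 + 0.12236 + 0.13675 = 4.7379.
P₃ = g₃ e^(−E₃/kT) / Z = 0.12236/4.7379 = 0.0258.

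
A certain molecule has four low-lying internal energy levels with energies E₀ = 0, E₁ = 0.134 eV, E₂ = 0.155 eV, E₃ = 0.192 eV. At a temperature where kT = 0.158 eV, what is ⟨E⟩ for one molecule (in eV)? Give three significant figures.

Eᵢ/kT = 0, 0.84810, 0.98101, 1.2152.
Z = Σ e^(−Eᵢ/kT) = e^(−0) + e^(−0.84810) + e^(−0.98101) + e^(−1.2152) = 1.0000 + 0.42823 + 0.37493 + 0.29665 = 2.0998.
⟨E⟩ = Σ Eᵢ e^(−Eᵢ/kT) / Z = (0·1.0000 + 0.134·0.42823 + 0.155·0.37493 + 0.192·0.29665) / 2.0998 = 0.0821 eV.

0.0821 eV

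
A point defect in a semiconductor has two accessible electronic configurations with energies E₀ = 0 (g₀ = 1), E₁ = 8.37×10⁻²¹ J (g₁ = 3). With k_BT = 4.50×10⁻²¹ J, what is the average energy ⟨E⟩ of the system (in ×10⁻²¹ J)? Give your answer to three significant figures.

2.66 ×10⁻²¹ J

Eᵢ/kT = 0, 1.8600.
Z = Σ gᵢe^(−Eᵢ/kT) = 1·e^(−0) + 3·e^(−1.8600) = 1.0000 + 0.46702 = 1.4670.
⟨E⟩ = Σ Eᵢ gᵢe^(−Eᵢ/kT) / Z = (0·1.0000 + 8.37·0.46702) / 1.4670 = 2.66 ×10⁻²¹ J.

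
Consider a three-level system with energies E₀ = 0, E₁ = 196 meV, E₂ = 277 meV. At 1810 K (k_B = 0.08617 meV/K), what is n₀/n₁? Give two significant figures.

k_BT = 0.08617 × 1810 K = 156.0 meV.
n₀/n₁ = exp[−(E₀−E₁)/kT] = exp(−(-196 meV)/(156.0 meV)) = exp(1.256) = 3.5.

3.5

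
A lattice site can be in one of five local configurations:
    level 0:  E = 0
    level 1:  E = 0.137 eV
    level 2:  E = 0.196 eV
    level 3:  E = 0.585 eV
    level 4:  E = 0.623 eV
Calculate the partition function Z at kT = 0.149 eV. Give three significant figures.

Eᵢ/kT = 0, 0.91946, 1.3154, 3.9262, 4.1812.
Z = Σ e^(−Eᵢ/kT) = e^(−0) + e^(−0.91946) + e^(−1.3154) + e^(−3.9262) + e^(−4.1812) = 1.0000 + 0.39873 + 0.26837 + 0.019718 + 0.015280 = 1.7021.

Z = 1.70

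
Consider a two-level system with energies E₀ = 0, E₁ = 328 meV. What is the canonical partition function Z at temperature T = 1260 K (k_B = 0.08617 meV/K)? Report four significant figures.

Z = 1.049

k_BT = 0.08617 × 1260 K = 108.574 meV.
Eᵢ/kT = 0, 3.02098.
Z = Σ e^(−Eᵢ/kT) = e^(−0) + e^(−3.02098) = 1.00000 + 0.0487534 = 1.04875.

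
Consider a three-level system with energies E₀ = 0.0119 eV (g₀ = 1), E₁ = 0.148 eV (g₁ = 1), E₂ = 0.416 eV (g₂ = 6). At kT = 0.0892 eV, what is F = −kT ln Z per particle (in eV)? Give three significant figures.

Eᵢ/kT = 0.13341, 1.6592, 4.6637.
Z = Σ gᵢe^(−Eᵢ/kT) = 1·e^(−0.13341) + 1·e^(−1.6592) + 6·e^(−4.6637) = 0.87511 + 0.19029 + 0.056589 = 1.1220.
F = −kT ln Z = −0.0892 × ln(1.1220) = −0.0892 × 0.11511 = -0.0103 eV.

-0.0103 eV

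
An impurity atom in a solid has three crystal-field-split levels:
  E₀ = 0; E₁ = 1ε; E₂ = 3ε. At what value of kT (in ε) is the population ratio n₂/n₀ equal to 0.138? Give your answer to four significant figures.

n₂/n₀ = exp[−(E₂−E₀)/kT] = 0.138.
⇒ (E₂−E₀)/kT = ln(1/0.138) = ln(7.24638) = 1.98050.
kT = 3ε / 1.98050 = 1.515 ε.

1.515 ε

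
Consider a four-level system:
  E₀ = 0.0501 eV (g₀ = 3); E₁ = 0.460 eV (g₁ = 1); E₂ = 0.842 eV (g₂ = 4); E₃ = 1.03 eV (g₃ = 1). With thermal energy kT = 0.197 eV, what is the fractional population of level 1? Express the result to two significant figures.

0.039

Eᵢ/kT = 0.2543, 2.335, 4.274, 5.228.
Z = Σ gᵢe^(−Eᵢ/kT) = 3·e^(−0.2543) + 1·e^(−2.335) + 4·e^(−4.274) + 1·e^(−5.228) = 2.326 + 0.09681 + 0.05570 + 0.005364 = 2.484.
P₁ = g₁ e^(−E₁/kT) / Z = 0.09681/2.484 = 0.039.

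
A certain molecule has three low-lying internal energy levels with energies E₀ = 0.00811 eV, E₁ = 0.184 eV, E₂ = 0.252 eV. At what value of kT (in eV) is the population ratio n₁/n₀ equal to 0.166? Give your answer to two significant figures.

n₁/n₀ = exp[−(E₁−E₀)/kT] = 0.166.
⇒ (E₁−E₀)/kT = ln(1/0.166) = ln(6.024) = 1.796.
kT = 0.17589 eV / 1.796 = 0.098 eV.

0.098 eV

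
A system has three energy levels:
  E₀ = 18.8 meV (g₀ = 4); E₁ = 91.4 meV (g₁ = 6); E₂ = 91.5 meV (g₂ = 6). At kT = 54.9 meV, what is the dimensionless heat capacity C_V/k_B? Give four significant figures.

0.4323

Eᵢ/kT = 0.342441, 1.66485, 1.66667.
Z = Σ gᵢe^(−Eᵢ/kT) = 4·e^(−0.342441) + 6·e^(−1.66485) + 6·e^(−1.66667) = 2.84014 + 1.13531 + 1.13325 = 5.10870.
⟨E⟩ = 51.0608 meV, ⟨E²⟩ = 3910.19 meV².
C_V/k_B = (⟨E²⟩ − ⟨E⟩²)/(kT)² = (3910.19 − 2607.21)/3014.01 = 0.4323.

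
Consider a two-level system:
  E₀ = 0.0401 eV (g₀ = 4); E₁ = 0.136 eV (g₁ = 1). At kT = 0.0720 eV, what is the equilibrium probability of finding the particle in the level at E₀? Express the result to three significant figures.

Eᵢ/kT = 0.55694, 1.8889.
Z = Σ gᵢe^(−Eᵢ/kT) = 4·e^(−0.55694) + 1·e^(−1.8889) = 2.2918 + 0.15124 = 2.4430.
P₀ = g₀ e^(−E₀/kT) / Z = 2.2918/2.4430 = 0.938.

0.938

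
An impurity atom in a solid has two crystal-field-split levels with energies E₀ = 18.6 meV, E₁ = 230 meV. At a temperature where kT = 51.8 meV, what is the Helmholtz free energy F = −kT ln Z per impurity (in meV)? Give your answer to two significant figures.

18 meV

Eᵢ/kT = 0.3591, 4.440.
Z = Σ e^(−Eᵢ/kT) = e^(−0.3591) + e^(−4.440) = 0.6983 + 0.01180 = 0.7101.
F = −kT ln Z = −51.8 × ln(0.7101) = −51.8 × -0.3423 = 18 meV.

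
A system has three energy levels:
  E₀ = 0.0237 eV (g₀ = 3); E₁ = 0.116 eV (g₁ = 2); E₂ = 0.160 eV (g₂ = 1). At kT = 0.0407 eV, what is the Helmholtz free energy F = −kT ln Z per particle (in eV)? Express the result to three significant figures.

-0.0242 eV

Eᵢ/kT = 0.58231, 2.8501, 3.9312.
Z = Σ gᵢe^(−Eᵢ/kT) = 3·e^(−0.58231) + 2·e^(−2.8501) + 1·e^(−3.9312) = 1.6758 + 0.11568 + 0.019620 = 1.8111.
F = −kT ln Z = −0.0407 × ln(1.8111) = −0.0407 × 0.59393 = -0.0242 eV.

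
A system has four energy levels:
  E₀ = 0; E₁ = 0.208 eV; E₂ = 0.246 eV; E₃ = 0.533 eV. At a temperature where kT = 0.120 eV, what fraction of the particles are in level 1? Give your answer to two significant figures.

Eᵢ/kT = 0, 1.733, 2.050, 4.442.
Z = Σ e^(−Eᵢ/kT) = e^(−0) + e^(−1.733) + e^(−2.050) + e^(−4.442) = 1.000 + 0.1768 + 0.1287 + 0.01177 = 1.317.
P₁ = e^(−E₁/kT) / Z = 0.1768/1.317 = 0.13.

0.13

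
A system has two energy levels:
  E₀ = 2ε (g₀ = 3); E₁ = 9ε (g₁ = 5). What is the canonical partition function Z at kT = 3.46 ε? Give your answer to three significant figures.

Z = 2.05

Eᵢ/kT = 0.57803, 2.6012.
Z = Σ gᵢe^(−Eᵢ/kT) = 3·e^(−0.57803) + 5·e^(−2.6012) = 1.6830 + 0.37092 = 2.0539.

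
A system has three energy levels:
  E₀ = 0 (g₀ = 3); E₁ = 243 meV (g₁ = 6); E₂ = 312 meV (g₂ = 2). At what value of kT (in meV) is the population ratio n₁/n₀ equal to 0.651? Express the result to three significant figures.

n₁/n₀ = (g₁/g₀) exp[−(E₁−E₀)/kT] = 0.651.
⇒ (E₁−E₀)/kT = ln((6/3)/0.651) = ln(3.0722) = 1.1224.
kT = 243 meV / 1.1224 = 217 meV.

217 meV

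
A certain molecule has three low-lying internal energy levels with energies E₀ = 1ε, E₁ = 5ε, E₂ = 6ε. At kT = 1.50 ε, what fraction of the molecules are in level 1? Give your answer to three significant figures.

Eᵢ/kT = 0.66667, 3.3333, 4.0000.
Z = Σ e^(−Eᵢ/kT) = e^(−0.66667) + e^(−3.3333) + e^(−4.0000) = 0.51342 + 0.035675 + 0.018316 = 0.56741.
P₁ = e^(−E₁/kT) / Z = 0.035675/0.56741 = 0.0629.

0.0629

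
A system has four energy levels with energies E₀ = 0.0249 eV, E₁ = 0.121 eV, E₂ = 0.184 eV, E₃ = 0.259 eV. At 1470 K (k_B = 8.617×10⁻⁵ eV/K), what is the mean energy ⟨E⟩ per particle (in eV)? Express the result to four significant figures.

0.09147 eV

k_BT = 8.617×10⁻⁵ × 1470 K = 0.126670 eV.
Eᵢ/kT = 0.196574, 0.955238, 1.45259, 2.04468.
Z = Σ e^(−Eᵢ/kT) = e^(−0.196574) + e^(−0.955238) + e^(−1.45259) + e^(−2.04468) = 0.821541 + 0.384721 + 0.233964 + 0.129422 = 1.56965.
⟨E⟩ = Σ Eᵢ e^(−Eᵢ/kT) / Z = (0.0249·0.821541 + 0.121·0.384721 + 0.184·0.233964 + 0.259·0.129422) / 1.56965 = 0.09147 eV.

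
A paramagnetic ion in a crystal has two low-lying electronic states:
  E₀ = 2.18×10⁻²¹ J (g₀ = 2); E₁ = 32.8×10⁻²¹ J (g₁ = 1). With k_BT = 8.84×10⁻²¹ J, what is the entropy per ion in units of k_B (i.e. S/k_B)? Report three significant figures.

Eᵢ/kT = 0.24661, 3.7104.
Z = Σ gᵢe^(−Eᵢ/kT) = 2·e^(−0.24661) + 1·e^(−3.7104) = 1.5629 + 0.024468 = 1.5874.
⟨E⟩ = Σ EᵢPᵢ = 2.6519 ×10⁻²¹ J.
S/k_B = ln Z + ⟨E⟩/kT = ln(1.5874) + 2.6519/8.84 = 0.46210 + 0.29999 = 0.762.

0.762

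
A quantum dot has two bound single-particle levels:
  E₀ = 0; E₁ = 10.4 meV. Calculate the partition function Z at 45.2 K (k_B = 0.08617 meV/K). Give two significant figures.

Z = 1.1

k_BT = 0.08617 × 45.2 K = 3.895 meV.
Eᵢ/kT = 0, 2.670.
Z = Σ e^(−Eᵢ/kT) = e^(−0) + e^(−2.670) = 1.000 + 0.06925 = 1.069.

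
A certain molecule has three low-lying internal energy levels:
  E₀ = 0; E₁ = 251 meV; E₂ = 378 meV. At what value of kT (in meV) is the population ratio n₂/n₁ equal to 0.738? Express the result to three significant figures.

n₂/n₁ = exp[−(E₂−E₁)/kT] = 0.738.
⇒ (E₂−E₁)/kT = ln(1/0.738) = ln(1.3550) = 0.30380.
kT = 127 meV / 0.30380 = 418 meV.

418 meV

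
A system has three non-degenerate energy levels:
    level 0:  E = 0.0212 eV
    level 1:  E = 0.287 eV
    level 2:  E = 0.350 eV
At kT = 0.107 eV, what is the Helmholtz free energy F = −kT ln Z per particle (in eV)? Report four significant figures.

Eᵢ/kT = 0.198131, 2.68224, 3.27103.
Z = Σ e^(−Eᵢ/kT) = e^(−0.198131) + e^(−2.68224) + e^(−3.27103) = 0.820262 + 0.0684097 + 0.0379673 = 0.926639.
F = −kT ln Z = −0.107 × ln(0.926639) = −0.107 × -0.0761912 = 0.008152 eV.

0.008152 eV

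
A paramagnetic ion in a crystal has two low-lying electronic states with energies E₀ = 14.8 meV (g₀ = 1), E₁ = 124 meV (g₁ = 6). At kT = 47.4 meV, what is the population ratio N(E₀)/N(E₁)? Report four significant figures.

n₀/n₁ = (g₀/g₁) exp[−(E₀−E₁)/kT] = (1/6) × exp(−(-109.2 meV)/(47.4 meV)) = (1/6) × exp(2.30380) = 1.669.

1.669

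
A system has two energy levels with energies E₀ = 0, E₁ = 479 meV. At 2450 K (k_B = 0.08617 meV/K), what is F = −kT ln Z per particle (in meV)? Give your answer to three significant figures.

k_BT = 0.08617 × 2450 K = 211.12 meV.
Eᵢ/kT = 0, 2.2689.
Z = Σ e^(−Eᵢ/kT) = e^(−0) + e^(−2.2689) = 1.0000 + 0.10343 = 1.1034.
F = −kT ln Z = −211.12 × ln(1.1034) = −211.12 × 0.098396 = -20.8 meV.

-20.8 meV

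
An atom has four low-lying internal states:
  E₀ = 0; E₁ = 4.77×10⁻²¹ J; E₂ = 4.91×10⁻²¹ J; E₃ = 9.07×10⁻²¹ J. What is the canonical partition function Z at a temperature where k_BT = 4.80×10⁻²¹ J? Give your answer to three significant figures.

Eᵢ/kT = 0, 0.99375, 1.0229, 1.8896.
Z = Σ e^(−Eᵢ/kT) = e^(−0) + e^(−0.99375) + e^(−1.0229) + e^(−1.8896) = 1.0000 + 0.37019 + 0.35955 + 0.15113 = 1.8809.

Z = 1.88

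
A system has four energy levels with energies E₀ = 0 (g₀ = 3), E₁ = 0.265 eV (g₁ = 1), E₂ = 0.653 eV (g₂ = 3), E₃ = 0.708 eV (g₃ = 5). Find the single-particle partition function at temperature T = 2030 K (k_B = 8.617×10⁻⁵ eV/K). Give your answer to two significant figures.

Z = 3.4

k_BT = 8.617×10⁻⁵ × 2030 K = 0.1749 eV.
Eᵢ/kT = 0, 1.515, 3.734, 4.048.
Z = Σ gᵢe^(−Eᵢ/kT) = 3·e^(−0) + 1·e^(−1.515) + 3·e^(−3.734) + 5·e^(−4.048) = 3.000 + 0.2198 + 0.07169 + 0.08729 = 3.379.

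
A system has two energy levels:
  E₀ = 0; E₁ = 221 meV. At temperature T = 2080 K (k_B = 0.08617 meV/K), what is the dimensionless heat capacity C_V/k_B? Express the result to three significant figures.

0.266

k_BT = 0.08617 × 2080 K = 179.23 meV.
Eᵢ/kT = 0, 1.2331.
Z = Σ e^(−Eᵢ/kT) = e^(−0) + e^(−1.2331) = 1.0000 + 0.29139 = 1.2914.
⟨E⟩ = 49.866 meV, ⟨E²⟩ = 11020 meV².
C_V/k_B = (⟨E²⟩ − ⟨E⟩²)/(kT)² = (11020 − 2486.6)/32123 = 0.266.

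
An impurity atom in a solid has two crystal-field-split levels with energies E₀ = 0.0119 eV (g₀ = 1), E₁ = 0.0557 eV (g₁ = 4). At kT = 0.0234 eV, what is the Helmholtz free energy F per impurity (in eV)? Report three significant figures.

Eᵢ/kT = 0.50855, 2.3803.
Z = Σ gᵢe^(−Eᵢ/kT) = 1·e^(−0.50855) + 4·e^(−2.3803) = 0.60137 + 0.37009 = 0.97146.
F = −kT ln Z = −0.0234 × ln(0.97146) = −0.0234 × -0.028955 = 0.000678 eV.

0.000678 eV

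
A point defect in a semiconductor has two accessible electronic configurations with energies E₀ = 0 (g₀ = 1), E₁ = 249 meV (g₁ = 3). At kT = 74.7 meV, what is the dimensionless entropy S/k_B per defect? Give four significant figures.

0.4239

Eᵢ/kT = 0, 3.33333.
Z = Σ gᵢe^(−Eᵢ/kT) = 1·e^(−0) + 3·e^(−3.33333) = 1.00000 + 0.107022 = 1.10702.
⟨E⟩ = Σ EᵢPᵢ = 24.0723 meV.
S/k_B = ln Z + ⟨E⟩/kT = ln(1.10702) + 24.0723/74.7 = 0.101672 + 0.322253 = 0.4239.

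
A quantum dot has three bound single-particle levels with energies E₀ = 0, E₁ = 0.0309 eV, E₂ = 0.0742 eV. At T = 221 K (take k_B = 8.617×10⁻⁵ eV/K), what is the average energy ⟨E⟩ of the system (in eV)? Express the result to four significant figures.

k_BT = 8.617×10⁻⁵ × 221 K = 0.0190436 eV.
Eᵢ/kT = 0, 1.62259, 3.89632.
Z = Σ e^(−Eᵢ/kT) = e^(−0) + e^(−1.62259) + e^(−3.89632) = 1.00000 + 0.197387 + 0.0203165 = 1.21770.
⟨E⟩ = Σ Eᵢ e^(−Eᵢ/kT) / Z = (0·1.00000 + 0.0309·0.197387 + 0.0742·0.0203165) / 1.21770 = 0.006247 eV.

0.006247 eV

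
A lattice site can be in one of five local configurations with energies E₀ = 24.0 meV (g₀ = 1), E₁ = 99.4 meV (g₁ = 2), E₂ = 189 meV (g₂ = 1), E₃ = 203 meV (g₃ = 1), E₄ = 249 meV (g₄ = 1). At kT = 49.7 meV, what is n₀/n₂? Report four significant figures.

27.66

n₀/n₂ = (g₀/g₂) exp[−(E₀−E₂)/kT] = (1/1) × exp(−(-165.0 meV)/(49.7 meV)) = (1/1) × exp(3.31992) = 27.66.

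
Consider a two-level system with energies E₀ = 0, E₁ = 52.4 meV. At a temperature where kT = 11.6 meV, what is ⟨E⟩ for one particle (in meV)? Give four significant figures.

0.5660 meV

Eᵢ/kT = 0, 4.51724.
Z = Σ e^(−Eᵢ/kT) = e^(−0) + e^(−4.51724) = 1.00000 + 0.0109191 = 1.01092.
⟨E⟩ = Σ Eᵢ e^(−Eᵢ/kT) / Z = (0·1.00000 + 52.4·0.0109191) / 1.01092 = 0.5660 meV.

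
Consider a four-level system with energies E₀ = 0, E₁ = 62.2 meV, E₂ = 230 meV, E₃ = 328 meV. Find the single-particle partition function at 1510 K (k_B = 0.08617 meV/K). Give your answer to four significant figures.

Z = 1.871

k_BT = 0.08617 × 1510 K = 130.117 meV.
Eᵢ/kT = 0, 0.478031, 1.76764, 2.52081.
Z = Σ e^(−Eᵢ/kT) = e^(−0) + e^(−0.478031) + e^(−1.76764) + e^(−2.52081) = 1.00000 + 0.620003 + 0.170735 + 0.0803945 = 1.87113.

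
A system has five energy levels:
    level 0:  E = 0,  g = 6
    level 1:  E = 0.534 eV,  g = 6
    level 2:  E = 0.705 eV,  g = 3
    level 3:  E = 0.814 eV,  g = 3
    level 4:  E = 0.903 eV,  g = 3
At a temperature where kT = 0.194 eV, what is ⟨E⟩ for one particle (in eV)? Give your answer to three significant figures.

0.0494 eV

Eᵢ/kT = 0, 2.7526, 3.6340, 4.1959, 4.6546.
Z = Σ gᵢe^(−Eᵢ/kT) = 6·e^(−0) + 6·e^(−2.7526) + 3·e^(−3.6340) + 3·e^(−4.1959) + 3·e^(−4.6546) = 6.0000 + 0.38257 + 0.079231 + 0.045172 + 0.028553 = 6.5355.
⟨E⟩ = Σ Eᵢ gᵢe^(−Eᵢ/kT) / Z = (0·6.0000 + 0.534·0.38257 + 0.705·0.079231 + 0.814·0.045172 + 0.903·0.028553) / 6.5355 = 0.0494 eV.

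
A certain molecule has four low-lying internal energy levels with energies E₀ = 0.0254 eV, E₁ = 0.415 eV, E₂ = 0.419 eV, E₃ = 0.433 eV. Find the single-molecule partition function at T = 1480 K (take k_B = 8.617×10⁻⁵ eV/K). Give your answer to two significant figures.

k_BT = 8.617×10⁻⁵ × 1480 K = 0.1275 eV.
Eᵢ/kT = 0.1992, 3.255, 3.286, 3.396.
Z = Σ e^(−Eᵢ/kT) = e^(−0.1992) + e^(−3.255) + e^(−3.286) + e^(−3.396) = 0.8194 + 0.03858 + 0.03740 + 0.03351 = 0.9289.

Z = 0.93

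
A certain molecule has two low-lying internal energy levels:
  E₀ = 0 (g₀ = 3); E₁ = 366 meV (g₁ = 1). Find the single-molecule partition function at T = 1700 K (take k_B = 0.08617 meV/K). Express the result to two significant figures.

k_BT = 0.08617 × 1700 K = 146.5 meV.
Eᵢ/kT = 0, 2.498.
Z = Σ gᵢe^(−Eᵢ/kT) = 3·e^(−0) + 1·e^(−2.498) = 3.000 + 0.08225 = 3.082.

Z = 3.1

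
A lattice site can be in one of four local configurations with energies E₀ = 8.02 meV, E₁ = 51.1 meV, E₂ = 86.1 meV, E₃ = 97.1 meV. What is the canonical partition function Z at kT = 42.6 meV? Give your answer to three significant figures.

Eᵢ/kT = 0.18826, 1.1995, 2.0211, 2.2793.
Z = Σ e^(−Eᵢ/kT) = e^(−0.18826) + e^(−1.1995) + e^(−2.0211) + e^(−2.2793) = 0.82840 + 0.30134 + 0.13251 + 0.10236 = 1.3646.

Z = 1.36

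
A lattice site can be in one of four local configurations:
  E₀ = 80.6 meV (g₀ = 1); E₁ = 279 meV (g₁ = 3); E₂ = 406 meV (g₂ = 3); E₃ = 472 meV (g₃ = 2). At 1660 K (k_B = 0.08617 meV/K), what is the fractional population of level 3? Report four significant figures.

k_BT = 0.08617 × 1660 K = 143.042 meV.
Eᵢ/kT = 0.563471, 1.95048, 2.83833, 3.29973.
Z = Σ gᵢe^(−Eᵢ/kT) = 1·e^(−0.563471) + 3·e^(−1.95048) + 3·e^(−2.83833) + 2·e^(−3.29973) = 0.569230 + 0.426617 + 0.175570 + 0.0737863 = 1.24520.
P₃ = g₃ e^(−E₃/kT) / Z = 0.0737863/1.24520 = 0.05926.

0.05926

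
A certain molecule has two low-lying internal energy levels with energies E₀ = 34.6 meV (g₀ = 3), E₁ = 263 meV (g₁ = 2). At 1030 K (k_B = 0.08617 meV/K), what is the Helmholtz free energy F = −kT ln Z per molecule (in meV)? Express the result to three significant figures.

k_BT = 0.08617 × 1030 K = 88.755 meV.
Eᵢ/kT = 0.38984, 2.9632.
Z = Σ gᵢe^(−Eᵢ/kT) = 3·e^(−0.38984) + 2·e^(−2.9632) = 2.0315 + 0.10331 = 2.1348.
F = −kT ln Z = −88.755 × ln(2.1348) = −88.755 × 0.75837 = -67.3 meV.

-67.3 meV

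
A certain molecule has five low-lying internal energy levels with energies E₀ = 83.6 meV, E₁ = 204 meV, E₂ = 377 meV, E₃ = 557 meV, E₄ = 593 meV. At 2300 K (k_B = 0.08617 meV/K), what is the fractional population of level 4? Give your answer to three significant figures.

0.0394

k_BT = 0.08617 × 2300 K = 198.19 meV.
Eᵢ/kT = 0.42182, 1.0293, 1.9022, 2.8104, 2.9921.
Z = Σ e^(−Eᵢ/kT) = e^(−0.42182) + e^(−1.0293) + e^(−1.9022) + e^(−2.8104) + e^(−2.9921) = 0.65585 + 0.35726 + 0.14924 + 0.060181 + 0.050182 = 1.2727.
P₄ = e^(−E₄/kT) / Z = 0.050182/1.2727 = 0.0394.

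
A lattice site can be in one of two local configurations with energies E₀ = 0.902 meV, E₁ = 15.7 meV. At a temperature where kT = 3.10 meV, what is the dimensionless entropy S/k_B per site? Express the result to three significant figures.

Eᵢ/kT = 0.29097, 5.0645.
Z = Σ e^(−Eᵢ/kT) = e^(−0.29097) + e^(−5.0645) = 0.74754 + 0.0063171 = 0.75386.
⟨E⟩ = Σ EᵢPᵢ = 1.0260 meV.
S/k_B = ln Z + ⟨E⟩/kT = ln(0.75386) + 1.0260/3.10 = -0.28255 + 0.33097 = 0.0484.

0.0484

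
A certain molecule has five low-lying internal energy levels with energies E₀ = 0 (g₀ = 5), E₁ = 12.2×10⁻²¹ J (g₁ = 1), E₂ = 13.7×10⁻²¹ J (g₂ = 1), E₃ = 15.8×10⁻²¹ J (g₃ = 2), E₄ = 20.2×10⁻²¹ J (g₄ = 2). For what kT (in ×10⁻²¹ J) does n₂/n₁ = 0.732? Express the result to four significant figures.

4.808 ×10⁻²¹ J

n₂/n₁ = (g₂/g₁) exp[−(E₂−E₁)/kT] = 0.732.
⇒ (E₂−E₁)/kT = ln((1/1)/0.732) = ln(1.36612) = 0.311975.
kT = 1.5 ×10⁻²¹ J / 0.311975 = 4.808 ×10⁻²¹ J.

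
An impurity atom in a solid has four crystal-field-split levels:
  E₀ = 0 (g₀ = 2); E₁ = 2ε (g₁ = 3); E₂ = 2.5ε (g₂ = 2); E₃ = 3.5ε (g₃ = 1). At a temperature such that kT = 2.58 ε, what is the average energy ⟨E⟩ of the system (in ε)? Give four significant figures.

1.265 ε

Eᵢ/kT = 0, 0.775194, 0.968992, 1.35659.
Z = Σ gᵢe^(−Eᵢ/kT) = 2·e^(−0) + 3·e^(−0.775194) + 2·e^(−0.968992) + 1·e^(−1.35659) = 2.00000 + 1.38184 + 0.758931 + 0.257537 = 4.39831.
⟨E⟩ = Σ Eᵢ gᵢe^(−Eᵢ/kT) / Z = (0·2.00000 + 2·1.38184 + 2.5·0.758931 + 3.5·0.257537) / 4.39831 = 1.265 ε.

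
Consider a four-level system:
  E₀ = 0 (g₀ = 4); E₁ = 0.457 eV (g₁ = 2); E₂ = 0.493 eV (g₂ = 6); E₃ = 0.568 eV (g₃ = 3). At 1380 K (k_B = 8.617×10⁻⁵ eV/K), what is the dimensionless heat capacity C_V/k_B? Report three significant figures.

0.656

k_BT = 8.617×10⁻⁵ × 1380 K = 0.11891 eV.
Eᵢ/kT = 0, 3.8432, 4.1460, 4.7767.
Z = Σ gᵢe^(−Eᵢ/kT) = 4·e^(−0) + 2·e^(−3.8432) + 6·e^(−4.1460) + 3·e^(−4.7767) = 4.0000 + 0.042850 + 0.094966 + 0.025271 = 4.1631.
⟨E⟩ = 0.019398 eV, ⟨E²⟩ = 0.0096523 eV².
C_V/k_B = (⟨E²⟩ − ⟨E⟩²)/(kT)² = (0.0096523 − 0.00037628)/0.014140 = 0.656.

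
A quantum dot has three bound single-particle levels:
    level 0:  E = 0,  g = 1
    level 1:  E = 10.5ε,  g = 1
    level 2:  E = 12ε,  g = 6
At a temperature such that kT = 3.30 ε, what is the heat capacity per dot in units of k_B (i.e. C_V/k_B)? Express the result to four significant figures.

1.746

Eᵢ/kT = 0, 3.18182, 3.63636.
Z = Σ gᵢe^(−Eᵢ/kT) = 1·e^(−0) + 1·e^(−3.18182) + 6·e^(−3.63636) = 1.00000 + 0.0415100 + 0.158088 = 1.19960.
⟨E⟩ = 1.94474 ε, ⟨E²⟩ = 22.7919 ε².
C_V/k_B = (⟨E²⟩ − ⟨E⟩²)/(kT)² = (22.7919 − 3.78201)/10.8900 = 1.746.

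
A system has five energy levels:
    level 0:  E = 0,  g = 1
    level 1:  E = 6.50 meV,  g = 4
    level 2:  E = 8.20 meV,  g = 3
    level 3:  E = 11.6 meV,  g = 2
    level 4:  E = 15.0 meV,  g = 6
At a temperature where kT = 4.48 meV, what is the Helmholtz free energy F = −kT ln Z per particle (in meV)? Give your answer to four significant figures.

Eᵢ/kT = 0, 1.45089, 1.83036, 2.58929, 3.34821.
Z = Σ gᵢe^(−Eᵢ/kT) = 1·e^(−0) + 4·e^(−1.45089) + 3·e^(−1.83036) + 2·e^(−2.58929) + 6·e^(−3.34821) = 1.00000 + 0.937446 + 0.481067 + 0.150147 + 0.210883 = 2.77954.
F = −kT ln Z = −4.48 × ln(2.77954) = −4.48 × 1.02229 = -4.580 meV.

-4.580 meV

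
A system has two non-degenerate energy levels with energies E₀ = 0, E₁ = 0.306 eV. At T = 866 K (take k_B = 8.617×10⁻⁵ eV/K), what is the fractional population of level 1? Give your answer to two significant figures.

k_BT = 8.617×10⁻⁵ × 866 K = 0.07462 eV.
Eᵢ/kT = 0, 4.101.
Z = Σ e^(−Eᵢ/kT) = e^(−0) + e^(−4.101) = 1.000 + 0.01656 = 1.017.
P₁ = e^(−E₁/kT) / Z = 0.01656/1.017 = 0.016.

0.016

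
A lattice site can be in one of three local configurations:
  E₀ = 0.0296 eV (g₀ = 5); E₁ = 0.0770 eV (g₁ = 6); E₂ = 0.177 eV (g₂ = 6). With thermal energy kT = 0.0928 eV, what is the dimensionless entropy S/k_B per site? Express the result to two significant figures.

Eᵢ/kT = 0.3190, 0.8297, 1.907.
Z = Σ gᵢe^(−Eᵢ/kT) = 5·e^(−0.3190) + 6·e^(−0.8297) + 6·e^(−1.907) = 3.634 + 2.617 + 0.8912 = 7.142.
⟨E⟩ = Σ EᵢPᵢ = 0.06536 eV.
S/k_B = ln Z + ⟨E⟩/kT = ln(7.142) + 0.06536/0.0928 = 1.966 + 0.7043 = 2.7.

2.7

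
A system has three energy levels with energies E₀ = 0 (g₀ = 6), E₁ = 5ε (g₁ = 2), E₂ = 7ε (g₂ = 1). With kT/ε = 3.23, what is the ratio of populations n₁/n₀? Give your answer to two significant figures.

n₁/n₀ = (g₁/g₀) exp[−(E₁−E₀)/kT] = (2/6) × exp(−(5ε)/(3.23ε)) = (2/6) × exp(-1.548) = 0.071.

0.071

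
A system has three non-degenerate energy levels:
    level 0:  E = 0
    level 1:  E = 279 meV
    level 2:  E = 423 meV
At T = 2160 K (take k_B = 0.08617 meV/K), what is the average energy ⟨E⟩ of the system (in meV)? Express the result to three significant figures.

79.8 meV

k_BT = 0.08617 × 2160 K = 186.13 meV.
Eᵢ/kT = 0, 1.4990, 2.2726.
Z = Σ e^(−Eᵢ/kT) = e^(−0) + e^(−1.4990) + e^(−2.2726) = 1.0000 + 0.22335 + 0.10304 = 1.3264.
⟨E⟩ = Σ Eᵢ e^(−Eᵢ/kT) / Z = (0·1.0000 + 279·0.22335 + 423·0.10304) / 1.3264 = 79.8 meV.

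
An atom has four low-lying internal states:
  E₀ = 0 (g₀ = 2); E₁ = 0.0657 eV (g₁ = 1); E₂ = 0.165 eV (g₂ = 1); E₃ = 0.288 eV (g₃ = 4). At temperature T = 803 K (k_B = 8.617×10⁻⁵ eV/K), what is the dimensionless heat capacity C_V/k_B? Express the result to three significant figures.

0.657

k_BT = 8.617×10⁻⁵ × 803 K = 0.069195 eV.
Eᵢ/kT = 0, 0.94949, 2.3846, 4.1622.
Z = Σ gᵢe^(−Eᵢ/kT) = 2·e^(−0) + 1·e^(−0.94949) + 1·e^(−2.3846) + 4·e^(−4.1622) = 2.0000 + 0.38694 + 0.092126 + 0.062293 = 2.5414.
⟨E⟩ = 0.023044 eV, ⟨E²⟩ = 0.0036772 eV².
C_V/k_B = (⟨E²⟩ − ⟨E⟩²)/(kT)² = (0.0036772 − 0.00053103)/0.0047879 = 0.657.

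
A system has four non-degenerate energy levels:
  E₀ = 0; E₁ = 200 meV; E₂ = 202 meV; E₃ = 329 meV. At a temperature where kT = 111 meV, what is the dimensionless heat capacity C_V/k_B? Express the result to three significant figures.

0.815

Eᵢ/kT = 0, 1.8018, 1.8198, 2.9640.
Z = Σ e^(−Eᵢ/kT) = e^(−0) + e^(−1.8018) + e^(−1.8198) + e^(−2.9640) = 1.0000 + 0.16500 + 0.16206 + 0.051612 = 1.3787.
⟨E⟩ = 59.996 meV, ⟨E²⟩ = 13635 meV².
C_V/k_B = (⟨E²⟩ − ⟨E⟩²)/(kT)² = (13635 − 3599.5)/12321 = 0.815.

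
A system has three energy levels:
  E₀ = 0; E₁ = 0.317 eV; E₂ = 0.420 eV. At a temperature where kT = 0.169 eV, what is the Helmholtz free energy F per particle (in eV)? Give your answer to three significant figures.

-0.0359 eV

Eᵢ/kT = 0, 1.8757, 2.4852.
Z = Σ e^(−Eᵢ/kT) = e^(−0) + e^(−1.8757) + e^(−2.4852) = 1.0000 + 0.15325 + 0.083309 = 1.2366.
F = −kT ln Z = −0.169 × ln(1.2366) = −0.169 × 0.21237 = -0.0359 eV.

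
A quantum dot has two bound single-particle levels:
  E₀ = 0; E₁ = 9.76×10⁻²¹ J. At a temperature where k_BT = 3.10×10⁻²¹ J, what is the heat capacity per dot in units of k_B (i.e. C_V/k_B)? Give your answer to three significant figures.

0.391

Eᵢ/kT = 0, 3.1484.
Z = Σ e^(−Eᵢ/kT) = e^(−0) + e^(−3.1484) = 1.0000 + 0.042921 = 1.0429.
⟨E⟩ = 0.40168, ⟨E²⟩ = 3.9204.
C_V/k_B = (⟨E²⟩ − ⟨E⟩²)/(kT)² = (3.9204 − 0.16135)/9.6100 = 0.391.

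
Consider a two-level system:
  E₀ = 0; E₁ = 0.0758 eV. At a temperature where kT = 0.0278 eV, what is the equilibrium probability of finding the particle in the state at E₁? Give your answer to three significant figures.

0.0614

Eᵢ/kT = 0, 2.7266.
Z = Σ e^(−Eᵢ/kT) = e^(−0) + e^(−2.7266) = 1.0000 + 0.065441 = 1.0654.
P₁ = e^(−E₁/kT) / Z = 0.065441/1.0654 = 0.0614.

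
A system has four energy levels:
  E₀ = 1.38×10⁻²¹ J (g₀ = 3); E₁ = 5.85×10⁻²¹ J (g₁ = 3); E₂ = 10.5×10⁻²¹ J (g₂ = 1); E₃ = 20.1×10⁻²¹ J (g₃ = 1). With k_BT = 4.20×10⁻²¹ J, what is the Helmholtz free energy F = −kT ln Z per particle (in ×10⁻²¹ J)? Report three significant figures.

-4.61 ×10⁻²¹ J

Eᵢ/kT = 0.32857, 1.3929, 2.5000, 4.7857.
Z = Σ gᵢe^(−Eᵢ/kT) = 3·e^(−0.32857) + 3·e^(−1.3929) + 1·e^(−2.5000) + 1·e^(−4.7857) = 2.1599 + 0.74506 + 0.082085 + 0.0083483 = 2.9954.
F = −kT ln Z = −4.20 × ln(2.9954) = −4.20 × 1.0971 = -4.61 ×10⁻²¹ J.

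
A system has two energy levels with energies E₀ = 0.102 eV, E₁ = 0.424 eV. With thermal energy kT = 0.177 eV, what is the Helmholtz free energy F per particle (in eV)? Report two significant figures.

Eᵢ/kT = 0.5763, 2.395.
Z = Σ e^(−Eᵢ/kT) = e^(−0.5763) + e^(−2.395) = 0.5620 + 0.09117 = 0.6532.
F = −kT ln Z = −0.177 × ln(0.6532) = −0.177 × -0.4259 = 0.075 eV.

0.075 eV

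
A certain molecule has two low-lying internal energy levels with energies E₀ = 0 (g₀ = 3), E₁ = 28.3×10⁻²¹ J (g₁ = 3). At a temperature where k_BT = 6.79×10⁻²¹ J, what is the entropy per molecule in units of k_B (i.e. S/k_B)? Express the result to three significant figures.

Eᵢ/kT = 0, 4.1679.
Z = Σ gᵢe^(−Eᵢ/kT) = 3·e^(−0) + 3·e^(−4.1679) = 3.0000 + 0.046454 = 3.0465.
⟨E⟩ = Σ EᵢPᵢ = 0.43153 ×10⁻²¹ J.
S/k_B = ln Z + ⟨E⟩/kT = ln(3.0465) + 0.43153/6.79 = 1.1140 + 0.063554 = 1.18.

1.18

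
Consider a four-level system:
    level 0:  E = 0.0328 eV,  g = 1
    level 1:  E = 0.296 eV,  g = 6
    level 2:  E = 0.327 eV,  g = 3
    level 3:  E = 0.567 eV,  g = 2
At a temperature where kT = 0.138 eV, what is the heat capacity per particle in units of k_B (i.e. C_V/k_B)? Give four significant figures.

1.086

Eᵢ/kT = 0.237681, 2.14493, 2.36957, 4.10870.
Z = Σ gᵢe^(−Eᵢ/kT) = 1·e^(−0.237681) + 6·e^(−2.14493) + 3·e^(−2.36957) + 2·e^(−4.10870) = 0.788454 + 0.702457 + 0.280563 + 0.0328582 = 1.80433.
⟨E⟩ = 0.190743 eV, ⟨E²⟩ = 0.0570620 eV².
C_V/k_B = (⟨E²⟩ − ⟨E⟩²)/(kT)² = (0.0570620 − 0.0363829)/0.0190440 = 1.086.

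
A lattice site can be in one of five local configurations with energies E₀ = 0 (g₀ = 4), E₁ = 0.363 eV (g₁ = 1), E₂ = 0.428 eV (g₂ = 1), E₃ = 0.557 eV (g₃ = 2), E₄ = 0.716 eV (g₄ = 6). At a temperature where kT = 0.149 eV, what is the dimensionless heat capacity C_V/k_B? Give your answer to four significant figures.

Eᵢ/kT = 0, 2.43624, 2.87248, 3.73826, 4.80537.
Z = Σ gᵢe^(−Eᵢ/kT) = 4·e^(−0) + 1·e^(−2.43624) + 1·e^(−2.87248) + 2·e^(−3.73826) + 6·e^(−4.80537) = 4.00000 + 0.0874892 + 0.0565585 + 0.0475909 + 0.0491140 = 4.24075.
⟨E⟩ = 0.0277402 eV, ⟨E²⟩ = 0.0145806 eV².
C_V/k_B = (⟨E²⟩ − ⟨E⟩²)/(kT)² = (0.0145806 − 0.000769519)/0.0222010 = 0.6221.

0.6221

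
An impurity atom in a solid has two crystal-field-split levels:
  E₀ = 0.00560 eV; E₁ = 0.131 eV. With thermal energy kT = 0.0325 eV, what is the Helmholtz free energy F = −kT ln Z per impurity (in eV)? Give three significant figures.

0.00492 eV

Eᵢ/kT = 0.17231, 4.0308.
Z = Σ e^(−Eᵢ/kT) = e^(−0.17231) + e^(−4.0308) = 0.84172 + 0.017760 = 0.85948.
F = −kT ln Z = −0.0325 × ln(0.85948) = −0.0325 × -0.15143 = 0.00492 eV.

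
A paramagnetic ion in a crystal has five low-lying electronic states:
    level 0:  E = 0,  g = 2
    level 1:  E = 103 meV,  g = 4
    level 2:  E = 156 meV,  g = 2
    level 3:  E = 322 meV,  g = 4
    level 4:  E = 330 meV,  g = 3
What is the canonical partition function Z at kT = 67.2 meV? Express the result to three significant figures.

Eᵢ/kT = 0, 1.5327, 2.3214, 4.7917, 4.9107.
Z = Σ gᵢe^(−Eᵢ/kT) = 2·e^(−0) + 4·e^(−1.5327) + 2·e^(−2.3214) + 4·e^(−4.7917) + 3·e^(−4.9107) = 2.0000 + 0.86381 + 0.19627 + 0.033193 + 0.022102 = 3.1154.

Z = 3.12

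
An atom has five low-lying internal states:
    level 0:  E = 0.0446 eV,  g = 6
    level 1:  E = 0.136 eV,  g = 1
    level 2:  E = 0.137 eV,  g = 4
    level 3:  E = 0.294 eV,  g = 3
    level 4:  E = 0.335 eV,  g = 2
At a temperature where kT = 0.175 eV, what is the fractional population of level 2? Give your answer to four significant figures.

Eᵢ/kT = 0.254857, 0.777143, 0.782857, 1.68000, 1.91429.
Z = Σ gᵢe^(−Eᵢ/kT) = 6·e^(−0.254857) + 1·e^(−0.777143) + 4·e^(−0.782857) + 3·e^(−1.68000) + 2·e^(−1.91429) = 4.65016 + 0.459718 + 1.82839 + 0.559122 + 0.294893 = 7.79228.
P₂ = g₂ e^(−E₂/kT) / Z = 1.82839/7.79228 = 0.2346.

0.2346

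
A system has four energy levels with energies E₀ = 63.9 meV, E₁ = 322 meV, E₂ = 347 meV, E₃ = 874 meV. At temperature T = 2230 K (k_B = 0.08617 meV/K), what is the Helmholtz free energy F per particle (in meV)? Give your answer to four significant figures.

-14.65 meV

k_BT = 0.08617 × 2230 K = 192.159 meV.
Eᵢ/kT = 0.332537, 1.67570, 1.80580, 4.54832.
Z = Σ e^(−Eᵢ/kT) = e^(−0.332537) + e^(−1.67570) + e^(−1.80580) + e^(−4.54832) = 0.717102 + 0.187177 + 0.164343 + 0.0105850 = 1.07921.
F = −kT ln Z = −192.159 × ln(1.07921) = −192.159 × 0.0762293 = -14.65 meV.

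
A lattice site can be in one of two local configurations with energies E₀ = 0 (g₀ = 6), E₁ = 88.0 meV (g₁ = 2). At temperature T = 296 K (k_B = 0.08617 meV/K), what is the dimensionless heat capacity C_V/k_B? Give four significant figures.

k_BT = 0.08617 × 296 K = 25.5063 meV.
Eᵢ/kT = 0, 3.45013.
Z = Σ gᵢe^(−Eᵢ/kT) = 6·e^(−0) + 2·e^(−3.45013) = 6.00000 + 0.0634830 = 6.06348.
⟨E⟩ = 0.921336 meV, ⟨E²⟩ = 81.0776 meV².
C_V/k_B = (⟨E²⟩ − ⟨E⟩²)/(kT)² = (81.0776 − 0.848860)/650.571 = 0.1233.

0.1233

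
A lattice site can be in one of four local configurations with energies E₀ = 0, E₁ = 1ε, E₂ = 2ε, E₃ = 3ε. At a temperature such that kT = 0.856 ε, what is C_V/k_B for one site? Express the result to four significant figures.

Eᵢ/kT = 0, 1.16822, 2.33645, 3.50467.
Z = Σ e^(−Eᵢ/kT) = e^(−0) + e^(−1.16822) + e^(−2.33645) + e^(−3.50467) = 1.00000 + 0.310920 + 0.0966702 + 0.0300567 = 1.43765.
⟨E⟩ = 0.413474 ε, ⟨E²⟩ = 0.673398 ε².
C_V/k_B = (⟨E²⟩ − ⟨E⟩²)/(kT)² = (0.673398 − 0.170961)/0.732736 = 0.6857.

0.6857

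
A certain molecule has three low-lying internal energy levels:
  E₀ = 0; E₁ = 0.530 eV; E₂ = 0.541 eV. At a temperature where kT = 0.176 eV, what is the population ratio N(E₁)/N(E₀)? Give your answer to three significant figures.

n₁/n₀ = exp[−(E₁−E₀)/kT] = exp(−(0.530 eV)/(0.176 eV)) = exp(-3.0114) = 0.0492.

0.0492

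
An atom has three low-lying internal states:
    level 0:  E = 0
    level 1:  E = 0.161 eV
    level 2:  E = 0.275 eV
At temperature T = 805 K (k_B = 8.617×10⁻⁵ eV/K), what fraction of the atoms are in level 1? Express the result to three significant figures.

k_BT = 8.617×10⁻⁵ × 805 K = 0.069367 eV.
Eᵢ/kT = 0, 2.3210, 3.9644.
Z = Σ e^(−Eᵢ/kT) = e^(−0) + e^(−2.3210) + e^(−3.9644) = 1.0000 + 0.098175 + 0.018979 = 1.1172.
P₁ = e^(−E₁/kT) / Z = 0.098175/1.1172 = 0.0879.

0.0879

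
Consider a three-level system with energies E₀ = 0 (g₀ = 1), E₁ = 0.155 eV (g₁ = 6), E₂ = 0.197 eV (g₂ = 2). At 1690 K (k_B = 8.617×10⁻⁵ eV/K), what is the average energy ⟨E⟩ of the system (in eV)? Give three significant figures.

0.118 eV

k_BT = 8.617×10⁻⁵ × 1690 K = 0.14563 eV.
Eᵢ/kT = 0, 1.0643, 1.3527.
Z = Σ gᵢe^(−Eᵢ/kT) = 1·e^(−0) + 6·e^(−1.0643) + 2·e^(−1.3527) = 1.0000 + 2.0698 + 0.51708 = 3.5869.
⟨E⟩ = Σ Eᵢ gᵢe^(−Eᵢ/kT) / Z = (0·1.0000 + 0.155·2.0698 + 0.197·0.51708) / 3.5869 = 0.118 eV.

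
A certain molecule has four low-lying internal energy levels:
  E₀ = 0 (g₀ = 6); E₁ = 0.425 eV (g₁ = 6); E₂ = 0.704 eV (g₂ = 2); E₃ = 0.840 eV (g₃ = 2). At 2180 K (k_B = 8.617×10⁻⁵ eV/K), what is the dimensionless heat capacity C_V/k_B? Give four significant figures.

k_BT = 8.617×10⁻⁵ × 2180 K = 0.187851 eV.
Eᵢ/kT = 0, 2.26243, 3.74765, 4.47163.
Z = Σ gᵢe^(−Eᵢ/kT) = 6·e^(−0) + 6·e^(−2.26243) + 2·e^(−3.74765) + 2·e^(−4.47163) = 6.00000 + 0.624583 + 0.0471462 + 0.0228573 = 6.69459.
⟨E⟩ = 0.0474770 eV, ⟨E²⟩ = 0.0227512 eV².
C_V/k_B = (⟨E²⟩ − ⟨E⟩²)/(kT)² = (0.0227512 − 0.00225407)/0.0352880 = 0.5809.

0.5809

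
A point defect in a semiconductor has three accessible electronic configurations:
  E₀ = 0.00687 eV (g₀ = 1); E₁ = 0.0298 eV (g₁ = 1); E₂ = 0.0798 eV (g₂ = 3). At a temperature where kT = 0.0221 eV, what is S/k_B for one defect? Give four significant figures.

0.8820

Eᵢ/kT = 0.310860, 1.34842, 3.61086.
Z = Σ gᵢe^(−Eᵢ/kT) = 1·e^(−0.310860) + 1·e^(−1.34842) + 3·e^(−3.61086) = 0.732816 + 0.259650 + 0.0810858 = 1.07355.
⟨E⟩ = Σ EᵢPᵢ = 0.0179243 eV.
S/k_B = ln Z + ⟨E⟩/kT = ln(1.07355) + 0.0179243/0.0221 = 0.0709709 + 0.811054 = 0.8820.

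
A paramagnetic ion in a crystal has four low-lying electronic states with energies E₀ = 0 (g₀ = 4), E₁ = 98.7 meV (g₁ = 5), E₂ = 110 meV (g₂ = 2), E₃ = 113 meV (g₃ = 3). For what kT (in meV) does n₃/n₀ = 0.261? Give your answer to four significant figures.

107.1 meV

n₃/n₀ = (g₃/g₀) exp[−(E₃−E₀)/kT] = 0.261.
⇒ (E₃−E₀)/kT = ln((3/4)/0.261) = ln(2.87356) = 1.05555.
kT = 113 meV / 1.05555 = 107.1 meV.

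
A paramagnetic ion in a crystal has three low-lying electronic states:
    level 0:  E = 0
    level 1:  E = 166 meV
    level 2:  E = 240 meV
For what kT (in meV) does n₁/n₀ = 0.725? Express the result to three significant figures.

516 meV

n₁/n₀ = exp[−(E₁−E₀)/kT] = 0.725.
⇒ (E₁−E₀)/kT = ln(1/0.725) = ln(1.3793) = 0.32158.
kT = 166 meV / 0.32158 = 516 meV.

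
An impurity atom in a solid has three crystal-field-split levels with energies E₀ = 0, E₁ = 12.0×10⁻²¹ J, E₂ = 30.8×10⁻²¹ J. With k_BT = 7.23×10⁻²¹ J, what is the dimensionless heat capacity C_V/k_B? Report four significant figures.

0.5505

Eᵢ/kT = 0, 1.65975, 4.26003.
Z = Σ e^(−Eᵢ/kT) = e^(−0) + e^(−1.65975) + e^(−4.26003) = 1.00000 + 0.190187 + 0.0141219 = 1.20431.
⟨E⟩ = 2.25623, ⟨E²⟩ = 33.8646.
C_V/k_B = (⟨E²⟩ − ⟨E⟩²)/(kT)² = (33.8646 − 5.09057)/52.2729 = 0.5505.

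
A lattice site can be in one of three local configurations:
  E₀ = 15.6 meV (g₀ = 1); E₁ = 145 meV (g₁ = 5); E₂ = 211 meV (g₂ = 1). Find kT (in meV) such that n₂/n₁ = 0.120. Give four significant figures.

129.2 meV

n₂/n₁ = (g₂/g₁) exp[−(E₂−E₁)/kT] = 0.120.
⇒ (E₂−E₁)/kT = ln((1/5)/0.120) = ln(1.66667) = 0.510828.
kT = 66 meV / 0.510828 = 129.2 meV.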